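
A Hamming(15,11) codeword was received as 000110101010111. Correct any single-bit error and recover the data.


Syndrome = 8: error at position 8

Data: 01011010111 (corrected bit 8)


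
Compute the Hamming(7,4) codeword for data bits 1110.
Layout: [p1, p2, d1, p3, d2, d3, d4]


Parity bits: p1=0, p2=0, p3=0

0010110


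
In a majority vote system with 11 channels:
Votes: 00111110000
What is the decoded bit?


Ones: 5 out of 11
Threshold: 6

0 (5/11 voted 1)


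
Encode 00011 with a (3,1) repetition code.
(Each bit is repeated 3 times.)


Each bit -> 3 copies

000000000111111


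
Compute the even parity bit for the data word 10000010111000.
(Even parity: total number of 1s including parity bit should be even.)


Number of 1s in data: 5
Parity bit: 1

1


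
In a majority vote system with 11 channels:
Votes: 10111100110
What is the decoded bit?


Ones: 7 out of 11
Threshold: 6

1 (7/11 voted 1)


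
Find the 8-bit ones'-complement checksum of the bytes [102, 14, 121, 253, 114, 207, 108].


Sum = 919 mod 256 = 151
Complement = 104

104


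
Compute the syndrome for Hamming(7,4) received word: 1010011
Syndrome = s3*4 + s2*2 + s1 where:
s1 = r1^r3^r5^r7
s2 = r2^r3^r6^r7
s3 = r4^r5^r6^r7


s1=1, s2=1, s3=0

Syndrome = 3 (error at position 3)


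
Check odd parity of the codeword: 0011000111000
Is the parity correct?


Number of 1s: 5

Yes, parity is correct (5 ones)


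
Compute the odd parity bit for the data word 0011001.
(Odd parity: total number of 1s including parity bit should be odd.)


Number of 1s in data: 3
Parity bit: 0

0


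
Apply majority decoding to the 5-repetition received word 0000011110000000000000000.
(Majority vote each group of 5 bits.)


Groups: 00000, 11110, 00000, 00000, 00000
Majority votes: 01000

01000


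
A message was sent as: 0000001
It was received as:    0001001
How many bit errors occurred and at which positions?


XOR: 0001000

1 error(s) at position(s): 3


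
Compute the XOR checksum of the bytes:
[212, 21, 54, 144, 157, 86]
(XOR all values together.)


XOR chain: 212 ^ 21 ^ 54 ^ 144 ^ 157 ^ 86 = 172

172


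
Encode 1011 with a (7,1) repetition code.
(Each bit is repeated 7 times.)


Each bit -> 7 copies

1111111000000011111111111111


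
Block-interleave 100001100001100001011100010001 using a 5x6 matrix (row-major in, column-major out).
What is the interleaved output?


Matrix:
  100001
  100001
  100001
  011100
  010001
Read columns: 111000001100010000100000011101

111000001100010000100000011101


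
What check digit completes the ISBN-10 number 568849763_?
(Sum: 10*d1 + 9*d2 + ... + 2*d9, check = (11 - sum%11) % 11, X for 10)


Weighted sum: 345
345 mod 11 = 4

Check digit: 7


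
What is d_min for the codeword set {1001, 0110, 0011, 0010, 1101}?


Comparing all pairs, minimum distance: 1
Can detect 0 errors, correct 0 errors

1


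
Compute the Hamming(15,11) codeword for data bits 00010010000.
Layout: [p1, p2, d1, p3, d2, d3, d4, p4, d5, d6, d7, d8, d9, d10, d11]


Parity bits: p1=0, p2=0, p3=1, p4=1

000100110010000


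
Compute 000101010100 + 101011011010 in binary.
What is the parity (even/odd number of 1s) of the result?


000101010100 = 340
101011011010 = 2778
Sum = 3118 = 110000101110
1s count = 6

even parity (6 ones in 110000101110)


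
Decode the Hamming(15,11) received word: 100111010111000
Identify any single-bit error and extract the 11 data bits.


Syndrome = 3: error at position 3

Data: 11100111000 (corrected bit 3)


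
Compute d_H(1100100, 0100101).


XOR: 1000001
Count of 1s: 2

2


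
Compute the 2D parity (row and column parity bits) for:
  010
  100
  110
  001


Row parities: 1101
Column parities: 001

Row P: 1101, Col P: 001, Corner: 1


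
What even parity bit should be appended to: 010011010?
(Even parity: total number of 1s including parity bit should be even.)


Number of 1s in data: 4
Parity bit: 0

0


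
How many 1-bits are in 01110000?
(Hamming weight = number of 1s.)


Counting 1s in 01110000

3


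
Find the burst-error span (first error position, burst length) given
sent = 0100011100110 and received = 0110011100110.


XOR: 0010000000000

Burst at position 2, length 1


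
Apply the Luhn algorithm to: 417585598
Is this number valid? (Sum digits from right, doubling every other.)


Luhn sum = 45
45 mod 10 = 5

Invalid (Luhn sum mod 10 = 5)


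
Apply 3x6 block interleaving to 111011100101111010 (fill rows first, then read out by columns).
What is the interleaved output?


Matrix:
  111011
  100101
  111010
Read columns: 111101101010101110

111101101010101110


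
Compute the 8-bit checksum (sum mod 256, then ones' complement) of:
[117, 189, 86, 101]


Sum = 493 mod 256 = 237
Complement = 18

18


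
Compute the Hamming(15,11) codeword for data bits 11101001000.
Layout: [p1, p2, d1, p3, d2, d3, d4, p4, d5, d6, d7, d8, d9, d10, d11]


Parity bits: p1=1, p2=0, p3=1, p4=0

101111001001000


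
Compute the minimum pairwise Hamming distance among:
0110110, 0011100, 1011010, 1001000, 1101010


Comparing all pairs, minimum distance: 2
Can detect 1 errors, correct 0 errors

2


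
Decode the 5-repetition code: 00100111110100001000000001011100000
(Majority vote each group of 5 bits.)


Groups: 00100, 11111, 01000, 01000, 00000, 10111, 00000
Majority votes: 0100010

0100010


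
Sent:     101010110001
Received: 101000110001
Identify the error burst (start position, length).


XOR: 000010000000

Burst at position 4, length 1


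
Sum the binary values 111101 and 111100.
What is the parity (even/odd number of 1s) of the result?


111101 = 61
111100 = 60
Sum = 121 = 1111001
1s count = 5

odd parity (5 ones in 1111001)


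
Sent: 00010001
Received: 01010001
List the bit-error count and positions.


XOR: 01000000

1 error(s) at position(s): 1


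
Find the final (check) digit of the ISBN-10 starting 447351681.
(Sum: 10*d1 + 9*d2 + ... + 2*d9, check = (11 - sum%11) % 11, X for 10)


Weighted sum: 238
238 mod 11 = 7

Check digit: 4


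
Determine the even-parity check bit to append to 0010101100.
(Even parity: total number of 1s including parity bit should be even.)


Number of 1s in data: 4
Parity bit: 0

0


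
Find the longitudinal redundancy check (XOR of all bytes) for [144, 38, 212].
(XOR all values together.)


XOR chain: 144 ^ 38 ^ 212 = 98

98


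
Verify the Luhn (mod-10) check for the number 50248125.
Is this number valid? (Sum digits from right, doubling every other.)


Luhn sum = 26
26 mod 10 = 6

Invalid (Luhn sum mod 10 = 6)


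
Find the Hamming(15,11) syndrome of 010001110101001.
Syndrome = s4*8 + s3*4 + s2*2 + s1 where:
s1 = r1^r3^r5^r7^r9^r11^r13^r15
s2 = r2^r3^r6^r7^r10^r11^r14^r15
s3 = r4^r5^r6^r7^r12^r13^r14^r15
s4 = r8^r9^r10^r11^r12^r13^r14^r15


s1=0, s2=1, s3=0, s4=0

Syndrome = 2 (error at position 2)


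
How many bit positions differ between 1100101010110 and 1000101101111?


XOR: 0100000111001
Count of 1s: 5

5


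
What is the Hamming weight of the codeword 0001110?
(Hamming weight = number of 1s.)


Counting 1s in 0001110

3


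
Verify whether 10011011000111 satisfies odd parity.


Number of 1s: 8

No, parity error (8 ones)


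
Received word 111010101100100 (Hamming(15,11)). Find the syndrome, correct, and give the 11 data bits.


Syndrome = 12: error at position 12

Data: 11011101100 (corrected bit 12)


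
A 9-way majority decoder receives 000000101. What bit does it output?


Ones: 2 out of 9
Threshold: 5

0 (2/9 voted 1)


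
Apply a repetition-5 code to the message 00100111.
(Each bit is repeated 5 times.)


Each bit -> 5 copies

0000000000111110000000000111111111111111


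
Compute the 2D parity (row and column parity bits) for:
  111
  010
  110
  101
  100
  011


Row parities: 110010
Column parities: 001

Row P: 110010, Col P: 001, Corner: 1


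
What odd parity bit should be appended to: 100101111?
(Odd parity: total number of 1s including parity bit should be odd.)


Number of 1s in data: 6
Parity bit: 1

1


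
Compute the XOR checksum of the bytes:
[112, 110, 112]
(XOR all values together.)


XOR chain: 112 ^ 110 ^ 112 = 110

110


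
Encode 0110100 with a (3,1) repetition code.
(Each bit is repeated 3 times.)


Each bit -> 3 copies

000111111000111000000


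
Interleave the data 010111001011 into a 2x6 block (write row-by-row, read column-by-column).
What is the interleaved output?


Matrix:
  010111
  001011
Read columns: 001001101111

001001101111


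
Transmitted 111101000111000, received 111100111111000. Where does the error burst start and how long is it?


XOR: 000001111000000

Burst at position 5, length 4


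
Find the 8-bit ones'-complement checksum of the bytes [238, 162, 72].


Sum = 472 mod 256 = 216
Complement = 39

39


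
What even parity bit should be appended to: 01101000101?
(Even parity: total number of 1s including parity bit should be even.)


Number of 1s in data: 5
Parity bit: 1

1


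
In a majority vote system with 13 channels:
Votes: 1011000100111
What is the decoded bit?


Ones: 7 out of 13
Threshold: 7

1 (7/13 voted 1)


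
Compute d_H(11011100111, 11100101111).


XOR: 00111001000
Count of 1s: 4

4


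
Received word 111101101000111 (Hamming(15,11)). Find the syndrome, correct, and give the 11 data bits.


Syndrome = 0: no error detected

Data: 10111000111 (no errors)


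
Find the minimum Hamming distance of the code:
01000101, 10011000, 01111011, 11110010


Comparing all pairs, minimum distance: 3
Can detect 2 errors, correct 1 errors

3


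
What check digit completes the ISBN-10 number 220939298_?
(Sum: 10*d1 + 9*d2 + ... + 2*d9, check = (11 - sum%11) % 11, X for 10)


Weighted sum: 215
215 mod 11 = 6

Check digit: 5


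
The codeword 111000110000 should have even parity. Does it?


Number of 1s: 5

No, parity error (5 ones)


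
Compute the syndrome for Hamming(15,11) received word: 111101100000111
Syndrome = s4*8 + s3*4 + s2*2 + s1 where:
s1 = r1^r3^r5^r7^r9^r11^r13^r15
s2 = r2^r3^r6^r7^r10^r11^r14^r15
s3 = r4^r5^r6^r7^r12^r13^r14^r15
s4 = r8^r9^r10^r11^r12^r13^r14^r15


s1=1, s2=0, s3=0, s4=1

Syndrome = 9 (error at position 9)


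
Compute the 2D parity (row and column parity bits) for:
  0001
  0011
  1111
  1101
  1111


Row parities: 10010
Column parities: 1111

Row P: 10010, Col P: 1111, Corner: 0


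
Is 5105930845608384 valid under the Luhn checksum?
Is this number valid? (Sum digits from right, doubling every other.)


Luhn sum = 64
64 mod 10 = 4

Invalid (Luhn sum mod 10 = 4)


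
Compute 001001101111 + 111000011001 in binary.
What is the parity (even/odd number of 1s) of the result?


001001101111 = 623
111000011001 = 3609
Sum = 4232 = 1000010001000
1s count = 3

odd parity (3 ones in 1000010001000)


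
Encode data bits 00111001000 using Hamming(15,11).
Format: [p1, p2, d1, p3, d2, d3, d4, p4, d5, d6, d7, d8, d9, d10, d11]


Parity bits: p1=0, p2=0, p3=1, p4=0

000101101001000


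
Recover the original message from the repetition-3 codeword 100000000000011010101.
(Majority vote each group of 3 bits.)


Groups: 100, 000, 000, 000, 011, 010, 101
Majority votes: 0000101

0000101


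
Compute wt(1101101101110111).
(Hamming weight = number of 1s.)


Counting 1s in 1101101101110111

12


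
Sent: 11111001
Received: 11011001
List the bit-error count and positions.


XOR: 00100000

1 error(s) at position(s): 2


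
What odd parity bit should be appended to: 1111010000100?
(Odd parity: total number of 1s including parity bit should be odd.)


Number of 1s in data: 6
Parity bit: 1

1


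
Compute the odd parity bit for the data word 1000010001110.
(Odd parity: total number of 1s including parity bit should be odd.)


Number of 1s in data: 5
Parity bit: 0

0


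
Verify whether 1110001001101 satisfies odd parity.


Number of 1s: 7

Yes, parity is correct (7 ones)


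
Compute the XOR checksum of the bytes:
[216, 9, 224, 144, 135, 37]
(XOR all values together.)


XOR chain: 216 ^ 9 ^ 224 ^ 144 ^ 135 ^ 37 = 3

3


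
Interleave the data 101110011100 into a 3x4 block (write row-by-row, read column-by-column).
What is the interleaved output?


Matrix:
  1011
  1001
  1100
Read columns: 111001100110

111001100110


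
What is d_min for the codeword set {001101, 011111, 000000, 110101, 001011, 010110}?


Comparing all pairs, minimum distance: 2
Can detect 1 errors, correct 0 errors

2


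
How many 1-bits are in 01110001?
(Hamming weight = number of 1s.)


Counting 1s in 01110001

4


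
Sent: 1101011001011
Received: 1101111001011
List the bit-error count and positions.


XOR: 0000100000000

1 error(s) at position(s): 4


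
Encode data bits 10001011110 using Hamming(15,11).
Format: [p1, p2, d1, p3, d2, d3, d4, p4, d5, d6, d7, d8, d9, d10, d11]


Parity bits: p1=0, p2=1, p3=1, p4=1

011100011011110


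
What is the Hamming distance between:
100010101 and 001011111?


XOR: 101001010
Count of 1s: 4

4


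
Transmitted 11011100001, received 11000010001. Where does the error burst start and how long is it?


XOR: 00011110000

Burst at position 3, length 4


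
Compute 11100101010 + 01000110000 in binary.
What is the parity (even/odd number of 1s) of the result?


11100101010 = 1834
01000110000 = 560
Sum = 2394 = 100101011010
1s count = 6

even parity (6 ones in 100101011010)


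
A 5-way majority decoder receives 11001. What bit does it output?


Ones: 3 out of 5
Threshold: 3

1 (3/5 voted 1)


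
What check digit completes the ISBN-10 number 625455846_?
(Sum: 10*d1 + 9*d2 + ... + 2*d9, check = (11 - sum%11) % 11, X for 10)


Weighted sum: 257
257 mod 11 = 4

Check digit: 7


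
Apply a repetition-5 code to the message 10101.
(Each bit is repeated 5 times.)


Each bit -> 5 copies

1111100000111110000011111


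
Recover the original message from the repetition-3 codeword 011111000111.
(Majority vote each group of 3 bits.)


Groups: 011, 111, 000, 111
Majority votes: 1101

1101


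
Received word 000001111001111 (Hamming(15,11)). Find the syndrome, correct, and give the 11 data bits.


Syndrome = 0: no error detected

Data: 00111001111 (no errors)


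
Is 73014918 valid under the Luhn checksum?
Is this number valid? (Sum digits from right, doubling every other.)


Luhn sum = 36
36 mod 10 = 6

Invalid (Luhn sum mod 10 = 6)


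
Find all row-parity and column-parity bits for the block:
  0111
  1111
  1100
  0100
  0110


Row parities: 10010
Column parities: 0110

Row P: 10010, Col P: 0110, Corner: 0


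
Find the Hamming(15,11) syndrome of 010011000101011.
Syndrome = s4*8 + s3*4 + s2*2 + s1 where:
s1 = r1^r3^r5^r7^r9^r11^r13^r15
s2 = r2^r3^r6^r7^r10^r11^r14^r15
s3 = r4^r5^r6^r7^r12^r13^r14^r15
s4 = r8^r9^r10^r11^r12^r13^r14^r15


s1=0, s2=1, s3=1, s4=0

Syndrome = 6 (error at position 6)


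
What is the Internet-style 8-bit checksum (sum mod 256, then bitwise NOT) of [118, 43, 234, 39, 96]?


Sum = 530 mod 256 = 18
Complement = 237

237


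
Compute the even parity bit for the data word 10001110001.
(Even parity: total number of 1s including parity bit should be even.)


Number of 1s in data: 5
Parity bit: 1

1


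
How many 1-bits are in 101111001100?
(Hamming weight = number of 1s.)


Counting 1s in 101111001100

7


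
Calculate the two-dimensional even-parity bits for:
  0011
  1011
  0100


Row parities: 011
Column parities: 1100

Row P: 011, Col P: 1100, Corner: 0


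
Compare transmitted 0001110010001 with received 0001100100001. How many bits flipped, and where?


XOR: 0000010110000

3 error(s) at position(s): 5, 7, 8


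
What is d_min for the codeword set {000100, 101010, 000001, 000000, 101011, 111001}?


Comparing all pairs, minimum distance: 1
Can detect 0 errors, correct 0 errors

1


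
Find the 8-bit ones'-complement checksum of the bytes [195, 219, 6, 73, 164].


Sum = 657 mod 256 = 145
Complement = 110

110


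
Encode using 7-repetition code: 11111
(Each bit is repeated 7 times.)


Each bit -> 7 copies

11111111111111111111111111111111111


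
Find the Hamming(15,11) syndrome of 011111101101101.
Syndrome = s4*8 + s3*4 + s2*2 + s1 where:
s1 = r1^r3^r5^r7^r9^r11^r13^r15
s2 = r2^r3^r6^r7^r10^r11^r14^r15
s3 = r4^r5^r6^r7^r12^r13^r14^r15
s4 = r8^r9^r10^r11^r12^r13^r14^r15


s1=0, s2=0, s3=1, s4=1

Syndrome = 12 (error at position 12)


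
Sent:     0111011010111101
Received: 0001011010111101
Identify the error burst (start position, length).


XOR: 0110000000000000

Burst at position 1, length 2


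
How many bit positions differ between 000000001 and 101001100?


XOR: 101001101
Count of 1s: 5

5


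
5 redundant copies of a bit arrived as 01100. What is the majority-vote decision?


Ones: 2 out of 5
Threshold: 3

0 (2/5 voted 1)


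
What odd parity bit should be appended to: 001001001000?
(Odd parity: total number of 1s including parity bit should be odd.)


Number of 1s in data: 3
Parity bit: 0

0


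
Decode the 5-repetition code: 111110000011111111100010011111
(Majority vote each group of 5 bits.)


Groups: 11111, 00000, 11111, 11110, 00100, 11111
Majority votes: 101101

101101


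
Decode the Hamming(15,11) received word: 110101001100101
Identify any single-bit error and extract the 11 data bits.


Syndrome = 0: no error detected

Data: 00101100101 (no errors)


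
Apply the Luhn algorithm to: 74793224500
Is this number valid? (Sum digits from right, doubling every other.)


Luhn sum = 53
53 mod 10 = 3

Invalid (Luhn sum mod 10 = 3)


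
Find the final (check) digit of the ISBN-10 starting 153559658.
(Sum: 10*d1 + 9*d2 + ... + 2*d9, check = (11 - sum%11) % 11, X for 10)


Weighted sum: 244
244 mod 11 = 2

Check digit: 9


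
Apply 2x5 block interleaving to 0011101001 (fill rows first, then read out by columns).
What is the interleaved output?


Matrix:
  00111
  01001
Read columns: 0001101011

0001101011


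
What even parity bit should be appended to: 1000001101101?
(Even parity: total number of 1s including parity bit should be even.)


Number of 1s in data: 6
Parity bit: 0

0


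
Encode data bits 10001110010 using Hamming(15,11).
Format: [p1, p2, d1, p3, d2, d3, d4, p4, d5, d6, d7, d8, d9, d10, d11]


Parity bits: p1=1, p2=0, p3=1, p4=0

101100001110010


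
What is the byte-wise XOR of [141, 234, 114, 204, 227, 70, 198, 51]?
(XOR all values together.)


XOR chain: 141 ^ 234 ^ 114 ^ 204 ^ 227 ^ 70 ^ 198 ^ 51 = 137

137


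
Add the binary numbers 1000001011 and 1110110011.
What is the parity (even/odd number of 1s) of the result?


1000001011 = 523
1110110011 = 947
Sum = 1470 = 10110111110
1s count = 8

even parity (8 ones in 10110111110)


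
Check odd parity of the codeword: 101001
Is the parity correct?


Number of 1s: 3

Yes, parity is correct (3 ones)


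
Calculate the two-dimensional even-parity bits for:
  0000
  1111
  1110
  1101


Row parities: 0011
Column parities: 1100

Row P: 0011, Col P: 1100, Corner: 0


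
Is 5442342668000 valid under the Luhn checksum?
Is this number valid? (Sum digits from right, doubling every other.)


Luhn sum = 50
50 mod 10 = 0

Valid (Luhn sum mod 10 = 0)


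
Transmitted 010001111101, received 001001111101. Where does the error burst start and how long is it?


XOR: 011000000000

Burst at position 1, length 2


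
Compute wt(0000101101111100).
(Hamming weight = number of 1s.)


Counting 1s in 0000101101111100

8


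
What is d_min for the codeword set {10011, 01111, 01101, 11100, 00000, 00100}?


Comparing all pairs, minimum distance: 1
Can detect 0 errors, correct 0 errors

1


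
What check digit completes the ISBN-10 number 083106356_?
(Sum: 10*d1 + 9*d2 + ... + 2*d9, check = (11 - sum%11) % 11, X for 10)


Weighted sum: 172
172 mod 11 = 7

Check digit: 4


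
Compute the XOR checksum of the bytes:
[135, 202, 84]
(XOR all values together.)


XOR chain: 135 ^ 202 ^ 84 = 25

25


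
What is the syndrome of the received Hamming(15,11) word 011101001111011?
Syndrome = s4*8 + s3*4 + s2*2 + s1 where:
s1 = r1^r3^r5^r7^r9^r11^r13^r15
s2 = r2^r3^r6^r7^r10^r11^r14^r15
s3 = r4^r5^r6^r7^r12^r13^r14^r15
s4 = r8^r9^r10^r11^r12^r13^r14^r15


s1=0, s2=1, s3=1, s4=0

Syndrome = 6 (error at position 6)


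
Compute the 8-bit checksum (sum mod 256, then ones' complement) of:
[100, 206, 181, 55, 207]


Sum = 749 mod 256 = 237
Complement = 18

18


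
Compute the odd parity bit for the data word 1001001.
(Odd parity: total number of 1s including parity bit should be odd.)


Number of 1s in data: 3
Parity bit: 0

0


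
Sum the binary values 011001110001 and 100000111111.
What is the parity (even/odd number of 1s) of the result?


011001110001 = 1649
100000111111 = 2111
Sum = 3760 = 111010110000
1s count = 6

even parity (6 ones in 111010110000)


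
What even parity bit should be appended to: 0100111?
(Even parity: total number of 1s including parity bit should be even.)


Number of 1s in data: 4
Parity bit: 0

0


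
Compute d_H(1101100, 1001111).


XOR: 0100011
Count of 1s: 3

3


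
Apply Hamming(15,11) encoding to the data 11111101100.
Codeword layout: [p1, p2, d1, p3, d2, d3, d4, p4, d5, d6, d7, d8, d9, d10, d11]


Parity bits: p1=1, p2=0, p3=1, p4=0

101111101101100


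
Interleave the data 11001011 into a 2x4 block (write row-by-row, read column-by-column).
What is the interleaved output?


Matrix:
  1100
  1011
Read columns: 11100101

11100101


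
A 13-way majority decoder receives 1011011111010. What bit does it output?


Ones: 9 out of 13
Threshold: 7

1 (9/13 voted 1)


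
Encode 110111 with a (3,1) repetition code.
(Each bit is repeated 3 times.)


Each bit -> 3 copies

111111000111111111


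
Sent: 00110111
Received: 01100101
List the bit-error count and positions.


XOR: 01010010

3 error(s) at position(s): 1, 3, 6


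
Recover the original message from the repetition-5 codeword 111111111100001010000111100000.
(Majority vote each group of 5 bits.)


Groups: 11111, 11111, 00001, 01000, 01111, 00000
Majority votes: 110010

110010


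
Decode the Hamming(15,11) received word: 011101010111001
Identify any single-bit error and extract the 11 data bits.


Syndrome = 9: error at position 9

Data: 10101111001 (corrected bit 9)


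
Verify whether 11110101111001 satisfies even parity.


Number of 1s: 10

Yes, parity is correct (10 ones)


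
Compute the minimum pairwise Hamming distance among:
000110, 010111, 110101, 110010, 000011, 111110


Comparing all pairs, minimum distance: 2
Can detect 1 errors, correct 0 errors

2


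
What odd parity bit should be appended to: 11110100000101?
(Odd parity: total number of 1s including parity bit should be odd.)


Number of 1s in data: 7
Parity bit: 0

0


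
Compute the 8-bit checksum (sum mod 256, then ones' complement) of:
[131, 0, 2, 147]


Sum = 280 mod 256 = 24
Complement = 231

231


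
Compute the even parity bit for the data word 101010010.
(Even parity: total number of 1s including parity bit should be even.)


Number of 1s in data: 4
Parity bit: 0

0


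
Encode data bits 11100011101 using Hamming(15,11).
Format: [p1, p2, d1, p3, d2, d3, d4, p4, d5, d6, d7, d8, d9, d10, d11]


Parity bits: p1=1, p2=0, p3=1, p4=0

101111000011101


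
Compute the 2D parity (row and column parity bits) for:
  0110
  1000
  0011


Row parities: 010
Column parities: 1101

Row P: 010, Col P: 1101, Corner: 1


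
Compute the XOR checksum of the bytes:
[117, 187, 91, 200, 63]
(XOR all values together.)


XOR chain: 117 ^ 187 ^ 91 ^ 200 ^ 63 = 98

98


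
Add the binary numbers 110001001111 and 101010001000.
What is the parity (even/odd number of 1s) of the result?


110001001111 = 3151
101010001000 = 2696
Sum = 5847 = 1011011010111
1s count = 9

odd parity (9 ones in 1011011010111)


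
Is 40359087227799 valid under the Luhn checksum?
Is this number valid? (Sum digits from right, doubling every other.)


Luhn sum = 78
78 mod 10 = 8

Invalid (Luhn sum mod 10 = 8)


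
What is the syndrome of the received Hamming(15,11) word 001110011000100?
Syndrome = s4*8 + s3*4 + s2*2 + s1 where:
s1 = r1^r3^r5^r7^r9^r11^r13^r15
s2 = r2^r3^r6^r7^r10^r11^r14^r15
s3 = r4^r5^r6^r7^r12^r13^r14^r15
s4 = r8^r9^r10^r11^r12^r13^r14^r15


s1=0, s2=1, s3=1, s4=1

Syndrome = 14 (error at position 14)


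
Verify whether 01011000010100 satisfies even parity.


Number of 1s: 5

No, parity error (5 ones)


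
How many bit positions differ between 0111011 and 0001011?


XOR: 0110000
Count of 1s: 2

2


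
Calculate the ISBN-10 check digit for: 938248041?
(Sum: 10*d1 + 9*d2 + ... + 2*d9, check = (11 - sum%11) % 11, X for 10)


Weighted sum: 273
273 mod 11 = 9

Check digit: 2


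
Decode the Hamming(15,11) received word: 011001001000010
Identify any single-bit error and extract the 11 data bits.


Syndrome = 0: no error detected

Data: 10101000010 (no errors)


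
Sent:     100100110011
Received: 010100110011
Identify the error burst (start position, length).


XOR: 110000000000

Burst at position 0, length 2


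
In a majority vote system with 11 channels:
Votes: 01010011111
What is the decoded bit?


Ones: 7 out of 11
Threshold: 6

1 (7/11 voted 1)


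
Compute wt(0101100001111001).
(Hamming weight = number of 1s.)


Counting 1s in 0101100001111001

8


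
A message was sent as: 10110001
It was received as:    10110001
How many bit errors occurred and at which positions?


XOR: 00000000

0 errors (received matches sent)


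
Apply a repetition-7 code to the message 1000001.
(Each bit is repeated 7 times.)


Each bit -> 7 copies

1111111000000000000000000000000000000000001111111


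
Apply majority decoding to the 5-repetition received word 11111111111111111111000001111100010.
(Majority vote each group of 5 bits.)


Groups: 11111, 11111, 11111, 11111, 00000, 11111, 00010
Majority votes: 1111010

1111010


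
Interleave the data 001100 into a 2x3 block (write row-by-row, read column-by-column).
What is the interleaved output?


Matrix:
  001
  100
Read columns: 010010

010010


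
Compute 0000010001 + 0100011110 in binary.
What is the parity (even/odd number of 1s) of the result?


0000010001 = 17
0100011110 = 286
Sum = 303 = 100101111
1s count = 6

even parity (6 ones in 100101111)


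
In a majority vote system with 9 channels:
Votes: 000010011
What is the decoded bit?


Ones: 3 out of 9
Threshold: 5

0 (3/9 voted 1)


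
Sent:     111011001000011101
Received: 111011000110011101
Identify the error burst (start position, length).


XOR: 000000001110000000

Burst at position 8, length 3


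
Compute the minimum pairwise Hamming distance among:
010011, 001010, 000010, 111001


Comparing all pairs, minimum distance: 1
Can detect 0 errors, correct 0 errors

1


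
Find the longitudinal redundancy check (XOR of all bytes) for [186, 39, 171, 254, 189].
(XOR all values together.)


XOR chain: 186 ^ 39 ^ 171 ^ 254 ^ 189 = 117

117


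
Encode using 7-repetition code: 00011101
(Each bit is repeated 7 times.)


Each bit -> 7 copies

00000000000000000000011111111111111111111100000001111111


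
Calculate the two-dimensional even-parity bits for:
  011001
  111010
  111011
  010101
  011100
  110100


Row parities: 101111
Column parities: 100101

Row P: 101111, Col P: 100101, Corner: 1


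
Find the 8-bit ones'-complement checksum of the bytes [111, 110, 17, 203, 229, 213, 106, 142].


Sum = 1131 mod 256 = 107
Complement = 148

148


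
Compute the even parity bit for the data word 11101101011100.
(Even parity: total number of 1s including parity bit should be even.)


Number of 1s in data: 9
Parity bit: 1

1


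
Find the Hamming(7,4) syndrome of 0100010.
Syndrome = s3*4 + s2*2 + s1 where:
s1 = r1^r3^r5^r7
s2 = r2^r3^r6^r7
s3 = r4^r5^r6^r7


s1=0, s2=0, s3=1

Syndrome = 4 (error at position 4)


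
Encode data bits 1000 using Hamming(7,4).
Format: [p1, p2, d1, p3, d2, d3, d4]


Parity bits: p1=1, p2=1, p3=0

1110000


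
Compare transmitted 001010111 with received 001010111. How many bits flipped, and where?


XOR: 000000000

0 errors (received matches sent)


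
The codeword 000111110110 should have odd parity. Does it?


Number of 1s: 7

Yes, parity is correct (7 ones)


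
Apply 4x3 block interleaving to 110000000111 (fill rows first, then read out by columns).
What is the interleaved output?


Matrix:
  110
  000
  000
  111
Read columns: 100110010001

100110010001


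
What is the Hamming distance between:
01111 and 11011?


XOR: 10100
Count of 1s: 2

2


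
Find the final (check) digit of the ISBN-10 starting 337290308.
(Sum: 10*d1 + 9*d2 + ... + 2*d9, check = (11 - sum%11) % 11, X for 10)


Weighted sum: 209
209 mod 11 = 0

Check digit: 0


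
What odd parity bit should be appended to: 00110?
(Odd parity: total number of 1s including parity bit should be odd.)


Number of 1s in data: 2
Parity bit: 1

1


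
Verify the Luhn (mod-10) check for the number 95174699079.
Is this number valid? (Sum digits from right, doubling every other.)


Luhn sum = 55
55 mod 10 = 5

Invalid (Luhn sum mod 10 = 5)


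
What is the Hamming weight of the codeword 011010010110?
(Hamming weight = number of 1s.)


Counting 1s in 011010010110

6


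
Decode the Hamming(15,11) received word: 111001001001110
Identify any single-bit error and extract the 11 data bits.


Syndrome = 0: no error detected

Data: 10101001110 (no errors)


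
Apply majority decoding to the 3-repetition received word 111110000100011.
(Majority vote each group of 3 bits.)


Groups: 111, 110, 000, 100, 011
Majority votes: 11001

11001


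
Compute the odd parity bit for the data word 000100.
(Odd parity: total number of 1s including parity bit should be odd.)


Number of 1s in data: 1
Parity bit: 0

0


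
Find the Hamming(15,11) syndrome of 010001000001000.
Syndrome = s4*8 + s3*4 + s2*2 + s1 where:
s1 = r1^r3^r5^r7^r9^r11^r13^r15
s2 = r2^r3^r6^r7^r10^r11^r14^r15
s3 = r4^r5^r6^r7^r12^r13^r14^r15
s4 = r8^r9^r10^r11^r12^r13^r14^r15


s1=0, s2=0, s3=0, s4=1

Syndrome = 8 (error at position 8)


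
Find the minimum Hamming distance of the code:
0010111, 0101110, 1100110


Comparing all pairs, minimum distance: 2
Can detect 1 errors, correct 0 errors

2


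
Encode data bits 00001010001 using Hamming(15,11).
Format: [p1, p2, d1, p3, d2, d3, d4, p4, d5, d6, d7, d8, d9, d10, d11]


Parity bits: p1=1, p2=0, p3=1, p4=1

100100011010001


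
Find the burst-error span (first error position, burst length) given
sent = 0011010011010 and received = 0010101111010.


XOR: 0001111100000

Burst at position 3, length 5


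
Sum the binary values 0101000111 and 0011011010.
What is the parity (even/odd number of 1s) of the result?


0101000111 = 327
0011011010 = 218
Sum = 545 = 1000100001
1s count = 3

odd parity (3 ones in 1000100001)


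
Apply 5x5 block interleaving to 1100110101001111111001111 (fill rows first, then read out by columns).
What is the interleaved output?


Matrix:
  11001
  10101
  00111
  11110
  01111
Read columns: 1101010011011110011111101

1101010011011110011111101


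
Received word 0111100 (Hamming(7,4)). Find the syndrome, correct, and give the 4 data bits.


Syndrome = 0: no error detected

Data: 1100 (no errors)


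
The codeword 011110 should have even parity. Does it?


Number of 1s: 4

Yes, parity is correct (4 ones)


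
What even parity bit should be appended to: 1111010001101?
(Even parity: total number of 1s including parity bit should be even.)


Number of 1s in data: 8
Parity bit: 0

0


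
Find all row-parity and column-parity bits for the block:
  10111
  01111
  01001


Row parities: 000
Column parities: 10001

Row P: 000, Col P: 10001, Corner: 0


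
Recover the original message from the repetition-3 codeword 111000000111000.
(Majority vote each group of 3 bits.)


Groups: 111, 000, 000, 111, 000
Majority votes: 10010

10010


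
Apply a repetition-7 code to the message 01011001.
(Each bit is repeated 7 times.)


Each bit -> 7 copies

00000001111111000000011111111111111000000000000001111111


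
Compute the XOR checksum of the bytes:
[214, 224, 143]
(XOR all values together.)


XOR chain: 214 ^ 224 ^ 143 = 185

185


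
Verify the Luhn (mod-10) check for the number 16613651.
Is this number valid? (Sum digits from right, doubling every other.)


Luhn sum = 26
26 mod 10 = 6

Invalid (Luhn sum mod 10 = 6)


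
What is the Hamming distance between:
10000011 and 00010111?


XOR: 10010100
Count of 1s: 3

3


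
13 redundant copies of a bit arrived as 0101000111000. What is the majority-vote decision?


Ones: 5 out of 13
Threshold: 7

0 (5/13 voted 1)


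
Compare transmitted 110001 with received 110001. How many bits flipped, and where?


XOR: 000000

0 errors (received matches sent)


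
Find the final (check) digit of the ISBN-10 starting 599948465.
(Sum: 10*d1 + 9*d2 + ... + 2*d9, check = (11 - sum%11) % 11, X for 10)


Weighted sum: 374
374 mod 11 = 0

Check digit: 0


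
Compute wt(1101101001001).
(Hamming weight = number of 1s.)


Counting 1s in 1101101001001

7


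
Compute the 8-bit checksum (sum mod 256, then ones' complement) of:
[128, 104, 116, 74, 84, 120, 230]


Sum = 856 mod 256 = 88
Complement = 167

167


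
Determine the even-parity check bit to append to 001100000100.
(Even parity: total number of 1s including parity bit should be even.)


Number of 1s in data: 3
Parity bit: 1

1


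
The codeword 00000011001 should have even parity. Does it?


Number of 1s: 3

No, parity error (3 ones)


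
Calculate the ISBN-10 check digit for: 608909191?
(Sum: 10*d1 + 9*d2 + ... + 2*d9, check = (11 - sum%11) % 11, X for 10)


Weighted sum: 265
265 mod 11 = 1

Check digit: X


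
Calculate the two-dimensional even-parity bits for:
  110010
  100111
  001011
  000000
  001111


Row parities: 10100
Column parities: 010001

Row P: 10100, Col P: 010001, Corner: 0


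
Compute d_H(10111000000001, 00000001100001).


XOR: 10111001100000
Count of 1s: 6

6


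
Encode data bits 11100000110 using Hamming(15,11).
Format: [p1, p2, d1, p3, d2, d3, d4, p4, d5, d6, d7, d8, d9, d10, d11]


Parity bits: p1=1, p2=1, p3=0, p4=0

111011000000110


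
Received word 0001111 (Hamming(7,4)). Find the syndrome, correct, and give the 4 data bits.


Syndrome = 0: no error detected

Data: 0111 (no errors)


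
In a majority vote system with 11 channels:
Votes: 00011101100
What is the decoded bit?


Ones: 5 out of 11
Threshold: 6

0 (5/11 voted 1)


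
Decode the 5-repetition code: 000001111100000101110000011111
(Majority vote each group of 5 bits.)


Groups: 00000, 11111, 00000, 10111, 00000, 11111
Majority votes: 010101

010101


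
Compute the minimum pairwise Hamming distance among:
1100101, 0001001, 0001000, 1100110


Comparing all pairs, minimum distance: 1
Can detect 0 errors, correct 0 errors

1


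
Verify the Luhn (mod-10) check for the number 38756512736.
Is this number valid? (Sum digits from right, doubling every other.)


Luhn sum = 49
49 mod 10 = 9

Invalid (Luhn sum mod 10 = 9)


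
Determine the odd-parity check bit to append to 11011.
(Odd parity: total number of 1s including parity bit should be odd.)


Number of 1s in data: 4
Parity bit: 1

1


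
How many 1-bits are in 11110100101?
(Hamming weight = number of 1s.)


Counting 1s in 11110100101

7


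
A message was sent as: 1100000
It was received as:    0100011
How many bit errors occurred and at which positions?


XOR: 1000011

3 error(s) at position(s): 0, 5, 6


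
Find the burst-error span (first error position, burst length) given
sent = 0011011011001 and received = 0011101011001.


XOR: 0000110000000

Burst at position 4, length 2


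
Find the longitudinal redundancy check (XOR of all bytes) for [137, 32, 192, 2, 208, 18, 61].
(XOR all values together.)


XOR chain: 137 ^ 32 ^ 192 ^ 2 ^ 208 ^ 18 ^ 61 = 148

148


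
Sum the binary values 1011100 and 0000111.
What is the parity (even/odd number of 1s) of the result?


1011100 = 92
0000111 = 7
Sum = 99 = 1100011
1s count = 4

even parity (4 ones in 1100011)


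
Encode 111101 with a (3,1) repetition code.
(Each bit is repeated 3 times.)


Each bit -> 3 copies

111111111111000111


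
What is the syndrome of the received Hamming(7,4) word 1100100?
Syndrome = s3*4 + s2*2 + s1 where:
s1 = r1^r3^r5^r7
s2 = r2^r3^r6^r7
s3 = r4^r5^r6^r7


s1=0, s2=1, s3=1

Syndrome = 6 (error at position 6)


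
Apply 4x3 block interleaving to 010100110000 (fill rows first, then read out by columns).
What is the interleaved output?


Matrix:
  010
  100
  110
  000
Read columns: 011010100000

011010100000


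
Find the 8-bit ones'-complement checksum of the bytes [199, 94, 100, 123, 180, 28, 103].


Sum = 827 mod 256 = 59
Complement = 196

196


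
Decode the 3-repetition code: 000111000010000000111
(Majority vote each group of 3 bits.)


Groups: 000, 111, 000, 010, 000, 000, 111
Majority votes: 0100001

0100001


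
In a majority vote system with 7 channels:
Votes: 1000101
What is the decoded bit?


Ones: 3 out of 7
Threshold: 4

0 (3/7 voted 1)


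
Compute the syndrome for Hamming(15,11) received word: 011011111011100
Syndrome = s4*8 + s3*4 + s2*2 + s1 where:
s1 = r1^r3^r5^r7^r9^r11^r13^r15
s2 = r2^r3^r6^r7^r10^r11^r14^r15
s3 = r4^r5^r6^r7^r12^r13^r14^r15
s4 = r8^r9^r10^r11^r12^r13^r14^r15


s1=0, s2=1, s3=1, s4=1

Syndrome = 14 (error at position 14)


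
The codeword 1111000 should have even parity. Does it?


Number of 1s: 4

Yes, parity is correct (4 ones)


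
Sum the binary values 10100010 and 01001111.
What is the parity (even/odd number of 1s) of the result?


10100010 = 162
01001111 = 79
Sum = 241 = 11110001
1s count = 5

odd parity (5 ones in 11110001)


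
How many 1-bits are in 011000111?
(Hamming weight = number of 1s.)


Counting 1s in 011000111

5


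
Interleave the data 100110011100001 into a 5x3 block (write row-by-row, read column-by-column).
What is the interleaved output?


Matrix:
  100
  110
  011
  100
  001
Read columns: 110100110000101

110100110000101


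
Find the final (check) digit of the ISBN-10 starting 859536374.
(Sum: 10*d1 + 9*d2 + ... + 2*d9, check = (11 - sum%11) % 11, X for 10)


Weighted sum: 321
321 mod 11 = 2

Check digit: 9


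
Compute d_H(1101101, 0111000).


XOR: 1010101
Count of 1s: 4

4


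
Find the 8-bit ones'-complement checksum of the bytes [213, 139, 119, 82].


Sum = 553 mod 256 = 41
Complement = 214

214


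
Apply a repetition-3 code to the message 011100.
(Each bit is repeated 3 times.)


Each bit -> 3 copies

000111111111000000


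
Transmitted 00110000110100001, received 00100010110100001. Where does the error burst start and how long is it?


XOR: 00010010000000000

Burst at position 3, length 4


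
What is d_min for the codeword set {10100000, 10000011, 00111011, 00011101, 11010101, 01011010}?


Comparing all pairs, minimum distance: 3
Can detect 2 errors, correct 1 errors

3
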